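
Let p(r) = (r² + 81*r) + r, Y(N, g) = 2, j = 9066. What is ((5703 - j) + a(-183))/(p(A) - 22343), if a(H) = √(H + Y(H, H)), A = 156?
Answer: -3363/14785 + I*√181/14785 ≈ -0.22746 + 0.00090995*I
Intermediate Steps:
p(r) = r² + 82*r
a(H) = √(2 + H) (a(H) = √(H + 2) = √(2 + H))
((5703 - j) + a(-183))/(p(A) - 22343) = ((5703 - 1*9066) + √(2 - 183))/(156*(82 + 156) - 22343) = ((5703 - 9066) + √(-181))/(156*238 - 22343) = (-3363 + I*√181)/(37128 - 22343) = (-3363 + I*√181)/14785 = (-3363 + I*√181)*(1/14785) = -3363/14785 + I*√181/14785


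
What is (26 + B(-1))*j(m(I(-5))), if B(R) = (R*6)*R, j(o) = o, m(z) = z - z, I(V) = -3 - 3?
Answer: 0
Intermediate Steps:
I(V) = -6
m(z) = 0
B(R) = 6*R**2 (B(R) = (6*R)*R = 6*R**2)
(26 + B(-1))*j(m(I(-5))) = (26 + 6*(-1)**2)*0 = (26 + 6*1)*0 = (26 + 6)*0 = 32*0 = 0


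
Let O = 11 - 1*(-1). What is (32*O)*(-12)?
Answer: -4608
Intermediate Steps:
O = 12 (O = 11 + 1 = 12)
(32*O)*(-12) = (32*12)*(-12) = 384*(-12) = -4608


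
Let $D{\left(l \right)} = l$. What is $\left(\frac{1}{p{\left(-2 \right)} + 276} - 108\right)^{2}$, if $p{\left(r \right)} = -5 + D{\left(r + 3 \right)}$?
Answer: $\frac{862890625}{73984} \approx 11663.0$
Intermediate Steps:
$p{\left(r \right)} = -2 + r$ ($p{\left(r \right)} = -5 + \left(r + 3\right) = -5 + \left(3 + r\right) = -2 + r$)
$\left(\frac{1}{p{\left(-2 \right)} + 276} - 108\right)^{2} = \left(\frac{1}{\left(-2 - 2\right) + 276} - 108\right)^{2} = \left(\frac{1}{-4 + 276} - 108\right)^{2} = \left(\frac{1}{272} - 108\right)^{2} = \left(- \frac{29375}{272}\right)^{2} = \frac{862890625}{73984}$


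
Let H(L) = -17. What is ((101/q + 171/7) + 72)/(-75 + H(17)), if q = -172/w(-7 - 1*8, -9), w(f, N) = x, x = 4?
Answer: -14159/13846 ≈ -1.0226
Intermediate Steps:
w(f, N) = 4
q = -43 (q = -172/4 = -172*¼ = -43)
((101/q + 171/7) + 72)/(-75 + H(17)) = ((101/(-43) + 171/7) + 72)/(-75 - 17) = ((101*(-1/43) + 171*(⅐)) + 72)/(-92) = ((-101/43 + 171/7) + 72)*(-1/92) = (6646/301 + 72)*(-1/92) = (28318/301)*(-1/92) = -14159/13846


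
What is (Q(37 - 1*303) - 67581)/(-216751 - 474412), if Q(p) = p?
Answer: 67847/691163 ≈ 0.098163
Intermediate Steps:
(Q(37 - 1*303) - 67581)/(-216751 - 474412) = ((37 - 1*303) - 67581)/(-216751 - 474412) = ((37 - 303) - 67581)/(-691163) = (-266 - 67581)*(-1/691163) = -67847*(-1/691163) = 67847/691163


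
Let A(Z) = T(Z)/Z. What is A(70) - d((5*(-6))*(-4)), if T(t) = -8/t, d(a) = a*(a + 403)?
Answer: -76881002/1225 ≈ -62760.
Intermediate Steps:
d(a) = a*(403 + a)
A(Z) = -8/Z² (A(Z) = (-8/Z)/Z = -8/Z²)
A(70) - d((5*(-6))*(-4)) = -8/70² - (5*(-6))*(-4)*(403 + (5*(-6))*(-4)) = -8*1/4900 - (-30*(-4))*(403 - 30*(-4)) = -2/1225 - 120*(403 + 120) = -2/1225 - 120*523 = -2/1225 - 1*62760 = -2/1225 - 62760 = -76881002/1225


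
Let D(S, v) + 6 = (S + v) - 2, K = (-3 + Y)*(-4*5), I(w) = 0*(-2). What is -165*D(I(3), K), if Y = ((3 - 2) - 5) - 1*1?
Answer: -25080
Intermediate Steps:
I(w) = 0
Y = -5 (Y = (1 - 5) - 1 = -4 - 1 = -5)
K = 160 (K = (-3 - 5)*(-4*5) = -8*(-20) = 160)
D(S, v) = -8 + S + v (D(S, v) = -6 + ((S + v) - 2) = -6 + (-2 + S + v) = -8 + S + v)
-165*D(I(3), K) = -165*(-8 + 0 + 160) = -165*152 = -25080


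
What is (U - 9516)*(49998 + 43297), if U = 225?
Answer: -866803845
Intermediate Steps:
(U - 9516)*(49998 + 43297) = (225 - 9516)*(49998 + 43297) = -9291*93295 = -866803845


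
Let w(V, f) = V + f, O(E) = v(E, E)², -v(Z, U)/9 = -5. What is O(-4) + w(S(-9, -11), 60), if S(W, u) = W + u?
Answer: 2065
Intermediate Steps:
v(Z, U) = 45 (v(Z, U) = -9*(-5) = 45)
O(E) = 2025 (O(E) = 45² = 2025)
O(-4) + w(S(-9, -11), 60) = 2025 + ((-9 - 11) + 60) = 2025 + (-20 + 60) = 2025 + 40 = 2065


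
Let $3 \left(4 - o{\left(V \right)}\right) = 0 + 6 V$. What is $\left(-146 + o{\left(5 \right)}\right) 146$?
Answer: $-22192$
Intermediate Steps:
$o{\left(V \right)} = 4 - 2 V$ ($o{\left(V \right)} = 4 - \frac{0 + 6 V}{3} = 4 - \frac{6 V}{3} = 4 - 2 V$)
$\left(-146 + o{\left(5 \right)}\right) 146 = \left(-146 + \left(4 - 10\right)\right) 146 = \left(-146 - 6\right) 146 = \left(-152\right) 146 = -22192$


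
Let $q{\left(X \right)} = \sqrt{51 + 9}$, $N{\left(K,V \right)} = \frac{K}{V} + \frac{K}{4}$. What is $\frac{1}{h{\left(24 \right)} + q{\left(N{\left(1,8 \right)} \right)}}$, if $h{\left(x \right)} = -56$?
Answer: $- \frac{14}{769} - \frac{\sqrt{15}}{1538} \approx -0.020724$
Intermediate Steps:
$N{\left(K,V \right)} = \frac{K}{4} + \frac{K}{V}$ ($N{\left(K,V \right)} = \frac{K}{V} + K \frac{1}{4} = \frac{K}{V} + \frac{K}{4} = \frac{K}{4} + \frac{K}{V}$)
$q{\left(X \right)} = 2 \sqrt{15}$ ($q{\left(X \right)} = \sqrt{60} = 2 \sqrt{15}$)
$\frac{1}{h{\left(24 \right)} + q{\left(N{\left(1,8 \right)} \right)}} = \frac{1}{-56 + 2 \sqrt{15}}$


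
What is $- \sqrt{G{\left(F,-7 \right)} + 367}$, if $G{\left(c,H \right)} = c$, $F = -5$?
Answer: $- \sqrt{362} \approx -19.026$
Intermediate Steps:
$- \sqrt{G{\left(F,-7 \right)} + 367} = - \sqrt{-5 + 367} = - \sqrt{362}$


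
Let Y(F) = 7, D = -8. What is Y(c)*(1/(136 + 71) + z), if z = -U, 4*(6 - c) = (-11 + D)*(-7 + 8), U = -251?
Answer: 363706/207 ≈ 1757.0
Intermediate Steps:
c = 43/4 (c = 6 - (-11 - 8)*(-7 + 8)/4 = 6 - (-19)/4 = 6 - 1/4*(-19) = 6 + 19/4 = 43/4 ≈ 10.750)
z = 251 (z = -1*(-251) = 251)
Y(c)*(1/(136 + 71) + z) = 7*(1/(136 + 71) + 251) = 7*(1/207 + 251) = 7*(51958/207) = 363706/207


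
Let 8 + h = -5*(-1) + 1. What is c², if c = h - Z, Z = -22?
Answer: 400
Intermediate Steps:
h = -2 (h = -8 + (-5*(-1) + 1) = -8 + (5 + 1) = -8 + 6 = -2)
c = 20 (c = -2 - 1*(-22) = -2 + 22 = 20)
c² = 20² = 400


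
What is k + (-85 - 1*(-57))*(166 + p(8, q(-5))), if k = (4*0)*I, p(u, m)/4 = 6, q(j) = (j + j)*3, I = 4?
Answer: -5320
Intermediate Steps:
q(j) = 6*j (q(j) = (2*j)*3 = 6*j)
p(u, m) = 24 (p(u, m) = 4*6 = 24)
k = 0 (k = (4*0)*4 = 0*4 = 0)
k + (-85 - 1*(-57))*(166 + p(8, q(-5))) = 0 + (-85 - 1*(-57))*(166 + 24) = 0 + (-85 + 57)*190 = 0 - 28*190 = 0 - 5320 = -5320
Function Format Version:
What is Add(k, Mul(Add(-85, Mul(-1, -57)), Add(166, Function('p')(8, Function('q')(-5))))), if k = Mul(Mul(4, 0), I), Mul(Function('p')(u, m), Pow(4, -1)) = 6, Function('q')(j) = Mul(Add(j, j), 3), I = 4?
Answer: -5320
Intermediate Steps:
Function('q')(j) = Mul(6, j) (Function('q')(j) = Mul(Mul(2, j), 3) = Mul(6, j))
Function('p')(u, m) = 24 (Function('p')(u, m) = Mul(4, 6) = 24)
k = 0 (k = Mul(Mul(4, 0), 4) = Mul(0, 4) = 0)
Add(k, Mul(Add(-85, Mul(-1, -57)), Add(166, Function('p')(8, Function('q')(-5))))) = Add(0, Mul(Add(-85, Mul(-1, -57)), Add(166, 24))) = Add(0, Mul(Add(-85, 57), 190)) = Add(0, Mul(-28, 190)) = Add(0, -5320) = -5320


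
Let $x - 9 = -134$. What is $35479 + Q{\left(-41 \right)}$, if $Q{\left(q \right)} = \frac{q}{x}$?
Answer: $\frac{4434916}{125} \approx 35479.0$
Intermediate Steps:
$x = -125$ ($x = 9 - 134 = -125$)
$Q{\left(q \right)} = - \frac{q}{125}$ ($Q{\left(q \right)} = \frac{q}{-125} = q \left(- \frac{1}{125}\right) = - \frac{q}{125}$)
$35479 + Q{\left(-41 \right)} = 35479 - - \frac{41}{125} = 35479 + \frac{41}{125} = \frac{4434916}{125}$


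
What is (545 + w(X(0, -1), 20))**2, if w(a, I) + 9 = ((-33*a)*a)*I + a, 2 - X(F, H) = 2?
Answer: 287296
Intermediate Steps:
X(F, H) = 0 (X(F, H) = 2 - 1*2 = 2 - 2 = 0)
w(a, I) = -9 + a - 33*I*a**2 (w(a, I) = -9 + (((-33*a)*a)*I + a) = -9 + ((-33*a**2)*I + a) = -9 + (-33*I*a**2 + a) = -9 + (a - 33*I*a**2) = -9 + a - 33*I*a**2)
(545 + w(X(0, -1), 20))**2 = (545 + (-9 + 0 - 33*20*0**2))**2 = (545 + (-9 + 0 - 33*20*0))**2 = (545 + (-9 + 0 + 0))**2 = (545 - 9)**2 = 536**2 = 287296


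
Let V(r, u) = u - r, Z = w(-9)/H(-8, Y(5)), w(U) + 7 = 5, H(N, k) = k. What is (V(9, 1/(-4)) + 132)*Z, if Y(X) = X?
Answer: -491/10 ≈ -49.100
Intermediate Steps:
w(U) = -2 (w(U) = -7 + 5 = -2)
Z = -2/5 ≈ -0.40000
(V(9, 1/(-4)) + 132)*Z = ((1/(-4) - 1*9) + 132)*(-2/5) = ((-1/4 - 9) + 132)*(-2/5) = (-37/4 + 132)*(-2/5) = (491/4)*(-2/5) = -491/10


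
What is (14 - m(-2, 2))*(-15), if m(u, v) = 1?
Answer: -195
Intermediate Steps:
(14 - m(-2, 2))*(-15) = (14 - 1*1)*(-15) = (14 - 1)*(-15) = 13*(-15) = -195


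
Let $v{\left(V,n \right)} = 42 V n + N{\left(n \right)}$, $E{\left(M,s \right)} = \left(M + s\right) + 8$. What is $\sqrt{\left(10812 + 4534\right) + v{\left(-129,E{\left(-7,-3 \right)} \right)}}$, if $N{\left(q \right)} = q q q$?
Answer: $\sqrt{26174} \approx 161.78$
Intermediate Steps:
$N{\left(q \right)} = q^{3}$ ($N{\left(q \right)} = q^{2} q = q^{3}$)
$E{\left(M,s \right)} = 8 + M + s$
$v{\left(V,n \right)} = n^{3} + 42 V n$ ($v{\left(V,n \right)} = 42 V n + n^{3} = n^{3} + 42 V n$)
$\sqrt{\left(10812 + 4534\right) + v{\left(-129,E{\left(-7,-3 \right)} \right)}} = \sqrt{\left(10812 + 4534\right) + \left(8 - 7 - 3\right) \left(\left(8 - 7 - 3\right)^{2} + 42 \left(-129\right)\right)} = \sqrt{15346 - 2 \left(\left(-2\right)^{2} - 5418\right)} = \sqrt{15346 - 2 \left(4 - 5418\right)} = \sqrt{15346 - -10828} = \sqrt{15346 + 10828} = \sqrt{26174}$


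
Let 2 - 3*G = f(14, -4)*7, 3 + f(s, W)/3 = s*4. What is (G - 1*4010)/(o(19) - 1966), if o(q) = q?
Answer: 13141/5841 ≈ 2.2498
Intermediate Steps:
f(s, W) = -9 + 12*s (f(s, W) = -9 + 3*(s*4) = -9 + 3*(4*s) = -9 + 12*s)
G = -1111/3 (G = 2/3 - (-9 + 12*14)*7/3 = 2/3 - (-9 + 168)*7/3 = 2/3 - 53*7 = 2/3 - 1/3*1113 = 2/3 - 371 = -1111/3 ≈ -370.33)
(G - 1*4010)/(o(19) - 1966) = (-1111/3 - 1*4010)/(19 - 1966) = (-1111/3 - 4010)/(-1947) = -13141/3*(-1/1947) = 13141/5841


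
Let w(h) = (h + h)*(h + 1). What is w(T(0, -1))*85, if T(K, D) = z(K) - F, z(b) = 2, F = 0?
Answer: 1020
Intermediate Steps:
T(K, D) = 2 (T(K, D) = 2 - 1*0 = 2 + 0 = 2)
w(h) = 2*h*(1 + h) (w(h) = (2*h)*(1 + h) = 2*h*(1 + h))
w(T(0, -1))*85 = (2*2*(1 + 2))*85 = (2*2*3)*85 = 12*85 = 1020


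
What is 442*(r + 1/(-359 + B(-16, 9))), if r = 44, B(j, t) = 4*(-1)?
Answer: 7059182/363 ≈ 19447.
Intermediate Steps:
B(j, t) = -4
442*(r + 1/(-359 + B(-16, 9))) = 442*(44 + 1/(-359 - 4)) = 442*(44 + 1/(-363)) = 442*(44 - 1/363) = 442*(15971/363) = 7059182/363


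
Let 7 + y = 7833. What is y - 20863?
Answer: -13037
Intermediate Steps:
y = 7826 (y = -7 + 7833 = 7826)
y - 20863 = 7826 - 20863 = -13037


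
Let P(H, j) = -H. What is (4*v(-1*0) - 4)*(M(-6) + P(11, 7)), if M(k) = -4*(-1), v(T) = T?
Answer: 28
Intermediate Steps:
M(k) = 4
(4*v(-1*0) - 4)*(M(-6) + P(11, 7)) = (4*(-1*0) - 4)*(4 - 1*11) = (4*0 - 4)*(4 - 11) = (0 - 4)*(-7) = -4*(-7) = 28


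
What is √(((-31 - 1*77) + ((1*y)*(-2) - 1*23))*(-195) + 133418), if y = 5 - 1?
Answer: √160523 ≈ 400.65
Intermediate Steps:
y = 4
√(((-31 - 1*77) + ((1*y)*(-2) - 1*23))*(-195) + 133418) = √(((-31 - 1*77) + ((1*4)*(-2) - 1*23))*(-195) + 133418) = √(((-31 - 77) + (4*(-2) - 23))*(-195) + 133418) = √((-108 + (-8 - 23))*(-195) + 133418) = √((-108 - 31)*(-195) + 133418) = √(-139*(-195) + 133418) = √(27105 + 133418) = √160523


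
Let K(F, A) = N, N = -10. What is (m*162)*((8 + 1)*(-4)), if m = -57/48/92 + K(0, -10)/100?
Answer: 605799/920 ≈ 658.48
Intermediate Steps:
K(F, A) = -10
m = -831/7360 (m = -57/48/92 - 10/100 = -57*1/48*(1/92) - 10*1/100 = -19/16*1/92 - ⅒ = -19/1472 - ⅒ = -831/7360 ≈ -0.11291)
(m*162)*((8 + 1)*(-4)) = (-831/7360*162)*((8 + 1)*(-4)) = -605799*(-4)/3680 = -67311/3680*(-36) = 605799/920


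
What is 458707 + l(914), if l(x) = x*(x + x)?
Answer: 2129499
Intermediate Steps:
l(x) = 2*x**2 (l(x) = x*(2*x) = 2*x**2)
458707 + l(914) = 458707 + 2*914**2 = 458707 + 2*835396 = 458707 + 1670792 = 2129499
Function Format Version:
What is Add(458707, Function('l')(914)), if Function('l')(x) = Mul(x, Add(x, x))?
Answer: 2129499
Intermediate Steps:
Function('l')(x) = Mul(2, Pow(x, 2)) (Function('l')(x) = Mul(x, Mul(2, x)) = Mul(2, Pow(x, 2)))
Add(458707, Function('l')(914)) = Add(458707, Mul(2, Pow(914, 2))) = Add(458707, Mul(2, 835396)) = Add(458707, 1670792) = 2129499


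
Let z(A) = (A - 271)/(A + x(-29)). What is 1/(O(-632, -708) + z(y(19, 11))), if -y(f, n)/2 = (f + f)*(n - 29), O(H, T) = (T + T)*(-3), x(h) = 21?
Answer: 1389/5901569 ≈ 0.00023536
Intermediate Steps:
O(H, T) = -6*T (O(H, T) = (2*T)*(-3) = -6*T)
y(f, n) = -4*f*(-29 + n) (y(f, n) = -2*(f + f)*(n - 29) = -2*2*f*(-29 + n) = -4*f*(-29 + n))
z(A) = (-271 + A)/(21 + A) (z(A) = (A - 271)/(A + 21) = (-271 + A)/(21 + A))
1/(O(-632, -708) + z(y(19, 11))) = 1/(-6*(-708) + (-271 + 4*19*(29 - 1*11))/(21 + 4*19*(29 - 1*11))) = 1/(4248 + (-271 + 4*19*(29 - 11))/(21 + 4*19*(29 - 11))) = 1/(4248 + (-271 + 4*19*18)/(21 + 4*19*18)) = 1/(4248 + (-271 + 1368)/(21 + 1368)) = 1/(4248 + 1097/1389) = 1/(5901569/1389) = 1389/5901569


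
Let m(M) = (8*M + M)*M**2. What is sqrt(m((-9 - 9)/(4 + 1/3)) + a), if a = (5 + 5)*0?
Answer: 486*I*sqrt(78)/169 ≈ 25.398*I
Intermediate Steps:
m(M) = 9*M**3 (m(M) = (9*M)*M**2 = 9*M**3)
a = 0 (a = 10*0 = 0)
sqrt(m((-9 - 9)/(4 + 1/3)) + a) = sqrt(9*((-9 - 9)/(4 + 1/3))**3 + 0) = sqrt(9*(-18/(4 + 1/3))**3 + 0) = sqrt(9*(-18/13/3)**3 + 0) = sqrt(9*(-18*3/13)**3 + 0) = sqrt(9*(-54/13)**3 + 0) = sqrt(9*(-157464/2197) + 0) = sqrt(-1417176/2197 + 0) = sqrt(-1417176/2197) = 486*I*sqrt(78)/169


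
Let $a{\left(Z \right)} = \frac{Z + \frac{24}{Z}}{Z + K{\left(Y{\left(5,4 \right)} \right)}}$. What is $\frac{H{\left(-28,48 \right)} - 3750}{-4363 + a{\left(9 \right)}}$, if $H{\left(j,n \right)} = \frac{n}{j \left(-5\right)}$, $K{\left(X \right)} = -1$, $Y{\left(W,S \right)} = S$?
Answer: $\frac{3149712}{3663695} \approx 0.85971$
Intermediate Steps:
$a{\left(Z \right)} = \frac{Z + \frac{24}{Z}}{-1 + Z}$ ($a{\left(Z \right)} = \frac{Z + \frac{24}{Z}}{Z - 1} = \frac{Z + \frac{24}{Z}}{-1 + Z}$)
$H{\left(j,n \right)} = - \frac{n}{5 j}$ ($H{\left(j,n \right)} = \frac{n}{\left(-5\right) j} = n \left(- \frac{1}{5 j}\right) = - \frac{n}{5 j}$)
$\frac{H{\left(-28,48 \right)} - 3750}{-4363 + a{\left(9 \right)}} = \frac{\left(- \frac{1}{5}\right) 48 \frac{1}{-28} - 3750}{-4363 + \frac{24 + 9^{2}}{9 \left(-1 + 9\right)}} = \frac{\left(- \frac{1}{5}\right) 48 \left(- \frac{1}{28}\right) - 3750}{-4363 + \frac{24 + 81}{9 \cdot 8}} = \frac{\frac{12}{35} - 3750}{-4363 + \frac{1}{9} \cdot \frac{1}{8} \cdot 105} = - \frac{131238}{35 \left(-4363 + \frac{35}{24}\right)} = - \frac{131238}{35 \left(- \frac{104677}{24}\right)} = \left(- \frac{131238}{35}\right) \left(- \frac{24}{104677}\right) = \frac{3149712}{3663695}$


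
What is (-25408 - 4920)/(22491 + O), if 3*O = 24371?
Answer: -22746/22961 ≈ -0.99064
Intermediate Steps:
O = 24371/3 (O = (1/3)*24371 = 24371/3 ≈ 8123.7)
(-25408 - 4920)/(22491 + O) = (-25408 - 4920)/(22491 + 24371/3) = -30328/91844/3 = -30328*3/91844 = -22746/22961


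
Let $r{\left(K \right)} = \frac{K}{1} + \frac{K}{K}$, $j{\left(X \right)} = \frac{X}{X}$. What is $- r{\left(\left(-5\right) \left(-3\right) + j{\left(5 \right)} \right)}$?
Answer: $-17$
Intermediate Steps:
$j{\left(X \right)} = 1$
$r{\left(K \right)} = 1 + K$ ($r{\left(K \right)} = K 1 + 1 = K + 1 = 1 + K$)
$- r{\left(\left(-5\right) \left(-3\right) + j{\left(5 \right)} \right)} = - (1 + \left(\left(-5\right) \left(-3\right) + 1\right)) = - (1 + \left(15 + 1\right)) = - (1 + 16) = \left(-1\right) 17 = -17$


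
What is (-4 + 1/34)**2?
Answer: 18225/1156 ≈ 15.766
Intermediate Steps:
(-4 + 1/34)**2 = (-135/34)**2 = 18225/1156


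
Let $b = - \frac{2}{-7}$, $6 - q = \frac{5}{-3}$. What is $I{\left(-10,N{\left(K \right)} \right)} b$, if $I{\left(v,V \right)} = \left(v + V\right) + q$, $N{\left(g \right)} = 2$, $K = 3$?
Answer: $- \frac{2}{21} \approx -0.095238$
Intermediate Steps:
$q = \frac{23}{3}$ ($q = 6 - \frac{5}{-3} = 6 - 5 \left(- \frac{1}{3}\right) = 6 - - \frac{5}{3} = 6 + \frac{5}{3} = \frac{23}{3} \approx 7.6667$)
$I{\left(v,V \right)} = \frac{23}{3} + V + v$ ($I{\left(v,V \right)} = \left(v + V\right) + \frac{23}{3} = \left(V + v\right) + \frac{23}{3} = \frac{23}{3} + V + v$)
$b = \frac{2}{7}$ ($b = \left(-2\right) \left(- \frac{1}{7}\right) = \frac{2}{7} \approx 0.28571$)
$I{\left(-10,N{\left(K \right)} \right)} b = \left(\frac{23}{3} + 2 - 10\right) \frac{2}{7} = \left(- \frac{1}{3}\right) \frac{2}{7} = - \frac{2}{21}$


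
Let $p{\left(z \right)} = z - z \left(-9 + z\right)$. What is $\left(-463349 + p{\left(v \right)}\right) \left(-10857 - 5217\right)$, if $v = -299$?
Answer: $8932964760$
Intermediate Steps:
$p{\left(z \right)} = z - z \left(-9 + z\right)$
$\left(-463349 + p{\left(v \right)}\right) \left(-10857 - 5217\right) = \left(-463349 - 299 \left(10 - -299\right)\right) \left(-10857 - 5217\right) = \left(-463349 - 299 \left(10 + 299\right)\right) \left(-16074\right) = \left(-463349 - 92391\right) \left(-16074\right) = \left(-555740\right) \left(-16074\right) = 8932964760$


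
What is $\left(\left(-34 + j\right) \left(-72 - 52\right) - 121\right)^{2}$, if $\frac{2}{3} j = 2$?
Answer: $13860729$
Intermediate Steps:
$j = 3$ ($j = \frac{3}{2} \cdot 2 = 3$)
$\left(\left(-34 + j\right) \left(-72 - 52\right) - 121\right)^{2} = \left(\left(-34 + 3\right) \left(-72 - 52\right) - 121\right)^{2} = \left(\left(-31\right) \left(-124\right) - 121\right)^{2} = \left(3844 - 121\right)^{2} = 3723^{2} = 13860729$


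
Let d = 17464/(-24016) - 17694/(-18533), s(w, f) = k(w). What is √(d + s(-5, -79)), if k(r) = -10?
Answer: I*√30249374205049526/55636066 ≈ 3.1261*I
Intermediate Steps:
s(w, f) = -10
d = 12659849/55636066 (d = 17464*(-1/24016) - 17694*(-1/18533) = -2183/3002 + 17694/18533 = 12659849/55636066 ≈ 0.22755)
√(d + s(-5, -79)) = √(12659849/55636066 - 10) = √(-543700811/55636066) = I*√30249374205049526/55636066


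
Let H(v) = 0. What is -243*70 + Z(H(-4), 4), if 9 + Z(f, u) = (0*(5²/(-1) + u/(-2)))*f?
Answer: -17019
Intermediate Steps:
Z(f, u) = -9 (Z(f, u) = -9 + (0*(5²/(-1) + u/(-2)))*f = -9 + (0*(25*(-1) + u*(-½)))*f = -9 + (0*(-25 - u/2))*f = -9 + 0*f = -9 + 0 = -9)
-243*70 + Z(H(-4), 4) = -243*70 - 9 = -17010 - 9 = -17019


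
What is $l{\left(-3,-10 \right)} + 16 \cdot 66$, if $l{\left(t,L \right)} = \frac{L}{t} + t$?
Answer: $\frac{3169}{3} \approx 1056.3$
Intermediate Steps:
$l{\left(t,L \right)} = t + \frac{L}{t}$
$l{\left(-3,-10 \right)} + 16 \cdot 66 = \left(-3 - \frac{10}{-3}\right) + 16 \cdot 66 = \left(-3 - - \frac{10}{3}\right) + 1056 = \left(-3 + \frac{10}{3}\right) + 1056 = \frac{1}{3} + 1056 = \frac{3169}{3}$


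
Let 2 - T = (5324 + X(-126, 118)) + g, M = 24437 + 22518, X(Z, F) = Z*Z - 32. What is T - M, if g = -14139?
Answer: -53982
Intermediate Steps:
X(Z, F) = -32 + Z² (X(Z, F) = Z² - 32 = -32 + Z²)
M = 46955
T = -7027 (T = 2 - ((5324 + (-32 + (-126)²)) - 14139) = 2 - ((5324 + (-32 + 15876)) - 14139) = 2 - ((5324 + 15844) - 14139) = 2 - (21168 - 14139) = 2 - 1*7029 = 2 - 7029 = -7027)
T - M = -7027 - 1*46955 = -7027 - 46955 = -53982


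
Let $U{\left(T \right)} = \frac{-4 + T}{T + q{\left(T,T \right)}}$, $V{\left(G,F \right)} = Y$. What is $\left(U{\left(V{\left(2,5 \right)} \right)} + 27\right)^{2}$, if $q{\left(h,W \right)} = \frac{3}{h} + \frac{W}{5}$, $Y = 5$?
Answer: $\frac{802816}{1089} \approx 737.21$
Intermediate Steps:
$V{\left(G,F \right)} = 5$
$q{\left(h,W \right)} = \frac{3}{h} + \frac{W}{5}$ ($q{\left(h,W \right)} = \frac{3}{h} + W \frac{1}{5} = \frac{3}{h} + \frac{W}{5}$)
$U{\left(T \right)} = \frac{-4 + T}{\frac{3}{T} + \frac{6 T}{5}}$ ($U{\left(T \right)} = \frac{-4 + T}{T + \left(\frac{3}{T} + \frac{T}{5}\right)} = \frac{-4 + T}{\frac{3}{T} + \frac{6 T}{5}}$)
$\left(U{\left(V{\left(2,5 \right)} \right)} + 27\right)^{2} = \left(\frac{5}{3} \cdot 5 \frac{1}{5 + 2 \cdot 5^{2}} \left(-4 + 5\right) + 27\right)^{2} = \left(\frac{5}{3} \cdot 5 \frac{1}{5 + 2 \cdot 25} \cdot 1 + 27\right)^{2} = \left(\frac{5}{3} \cdot 5 \frac{1}{5 + 50} \cdot 1 + 27\right)^{2} = \left(\frac{5}{3} \cdot 5 \cdot \frac{1}{55} \cdot 1 + 27\right)^{2} = \left(\frac{5}{33} + 27\right)^{2} = \left(\frac{896}{33}\right)^{2} = \frac{802816}{1089}$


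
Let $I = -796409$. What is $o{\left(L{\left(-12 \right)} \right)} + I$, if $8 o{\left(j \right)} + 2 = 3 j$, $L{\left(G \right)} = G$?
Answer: $- \frac{3185655}{4} \approx -7.9641 \cdot 10^{5}$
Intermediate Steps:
$o{\left(j \right)} = - \frac{1}{4} + \frac{3 j}{8}$
$o{\left(L{\left(-12 \right)} \right)} + I = \left(- \frac{1}{4} + \frac{3}{8} \left(-12\right)\right) - 796409 = \left(- \frac{1}{4} - \frac{9}{2}\right) - 796409 = - \frac{19}{4} - 796409 = - \frac{3185655}{4}$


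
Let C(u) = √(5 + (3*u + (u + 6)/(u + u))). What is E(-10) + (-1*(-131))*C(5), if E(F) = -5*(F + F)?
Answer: 100 + 131*√2110/10 ≈ 701.75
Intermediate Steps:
E(F) = -10*F
C(u) = √(5 + 3*u + (6 + u)/(2*u)) (C(u) = √(5 + (3*u + (6 + u)/((2*u)))) = √(5 + (3*u + (6 + u)*(1/(2*u)))) = √(5 + (3*u + (6 + u)/(2*u))) = √(5 + 3*u + (6 + u)/(2*u)))
E(-10) + (-1*(-131))*C(5) = -10*(-10) + (-1*(-131))*(√(22 + 12*5 + 12/5)/2) = 100 + 131*(√(22 + 60 + 12*(⅕))/2) = 100 + 131*(√(22 + 60 + 12/5)/2) = 100 + 131*(√(422/5)/2) = 100 + 131*((√2110/5)/2) = 100 + 131*(√2110/10) = 100 + 131*√2110/10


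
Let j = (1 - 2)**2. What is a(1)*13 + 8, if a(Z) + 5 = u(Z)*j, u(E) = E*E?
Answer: -44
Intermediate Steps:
u(E) = E**2
j = 1 (j = (-1)**2 = 1)
a(Z) = -5 + Z**2 (a(Z) = -5 + Z**2*1 = -5 + Z**2)
a(1)*13 + 8 = (-5 + 1**2)*13 + 8 = (-5 + 1)*13 + 8 = -4*13 + 8 = -52 + 8 = -44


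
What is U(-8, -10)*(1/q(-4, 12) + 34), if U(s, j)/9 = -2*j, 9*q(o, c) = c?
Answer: 6255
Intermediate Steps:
q(o, c) = c/9
U(s, j) = -18*j (U(s, j) = 9*(-2*j) = -18*j)
U(-8, -10)*(1/q(-4, 12) + 34) = (-18*(-10))*(1/((1/9)*12) + 34) = 180*(1/(4/3) + 34) = 180*(3/4 + 34) = 180*(139/4) = 6255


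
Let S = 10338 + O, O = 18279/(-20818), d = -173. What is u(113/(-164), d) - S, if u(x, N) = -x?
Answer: -17645076593/1707076 ≈ -10336.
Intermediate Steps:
O = -18279/20818 (O = 18279*(-1/20818) = -18279/20818 ≈ -0.87804)
S = 215198205/20818 (S = 10338 - 18279/20818 = 215198205/20818 ≈ 10337.)
u(113/(-164), d) - S = -113/(-164) - 1*215198205/20818 = -113*(-1)/164 - 215198205/20818 = -1*(-113/164) - 215198205/20818 = 113/164 - 215198205/20818 = -17645076593/1707076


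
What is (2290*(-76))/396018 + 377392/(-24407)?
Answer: -76850909668/4832805663 ≈ -15.902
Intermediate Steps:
(2290*(-76))/396018 + 377392/(-24407) = -174040*1/396018 + 377392*(-1/24407) = -87020/198009 - 377392/24407 = -76850909668/4832805663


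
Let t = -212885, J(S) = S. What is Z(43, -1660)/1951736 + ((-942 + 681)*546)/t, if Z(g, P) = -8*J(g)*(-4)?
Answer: 34803377522/51936914795 ≈ 0.67011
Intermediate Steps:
Z(g, P) = 32*g (Z(g, P) = -8*g*(-4) = 32*g)
Z(43, -1660)/1951736 + ((-942 + 681)*546)/t = (32*43)/1951736 + ((-942 + 681)*546)/(-212885) = 1376*(1/1951736) - 261*546*(-1/212885) = 172/243967 - 142506*(-1/212885) = 172/243967 + 142506/212885 = 34803377522/51936914795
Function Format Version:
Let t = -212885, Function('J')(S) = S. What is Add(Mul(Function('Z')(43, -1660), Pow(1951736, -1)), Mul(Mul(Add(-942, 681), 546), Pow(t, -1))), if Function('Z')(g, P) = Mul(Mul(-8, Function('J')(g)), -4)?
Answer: Rational(34803377522, 51936914795) ≈ 0.67011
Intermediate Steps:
Function('Z')(g, P) = Mul(32, g) (Function('Z')(g, P) = Mul(Mul(-8, g), -4) = Mul(32, g))
Add(Mul(Function('Z')(43, -1660), Pow(1951736, -1)), Mul(Mul(Add(-942, 681), 546), Pow(t, -1))) = Add(Mul(Mul(32, 43), Pow(1951736, -1)), Mul(Mul(Add(-942, 681), 546), Pow(-212885, -1))) = Add(Mul(1376, Rational(1, 1951736)), Mul(Mul(-261, 546), Rational(-1, 212885))) = Add(Rational(172, 243967), Mul(-142506, Rational(-1, 212885))) = Add(Rational(172, 243967), Rational(142506, 212885)) = Rational(34803377522, 51936914795)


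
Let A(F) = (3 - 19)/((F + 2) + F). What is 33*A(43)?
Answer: -6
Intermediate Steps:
A(F) = -16/(2 + 2*F) (A(F) = -16/((2 + F) + F) = -16/(2 + 2*F))
33*A(43) = 33*(-8/(1 + 43)) = 33*(-8/44) = 33*(-8*1/44) = 33*(-2/11) = -6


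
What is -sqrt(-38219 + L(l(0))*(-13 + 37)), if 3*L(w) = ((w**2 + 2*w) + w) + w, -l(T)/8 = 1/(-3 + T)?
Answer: -I*sqrt(342691)/3 ≈ -195.13*I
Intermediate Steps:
l(T) = -8/(-3 + T)
L(w) = w**2/3 + 4*w/3 (L(w) = (((w**2 + 2*w) + w) + w)/3 = ((w**2 + 3*w) + w)/3 = (w**2 + 4*w)/3 = w**2/3 + 4*w/3)
-sqrt(-38219 + L(l(0))*(-13 + 37)) = -sqrt(-38219 + ((-8/(-3 + 0))*(4 - 8/(-3 + 0))/3)*(-13 + 37)) = -sqrt(-38219 + ((-8/(-3))*(4 - 8/(-3))/3)*24) = -sqrt(-38219 + ((-8*(-1/3))*(4 - 8*(-1/3))/3)*24) = -sqrt(-38219 + ((1/3)*(8/3)*(4 + 8/3))*24) = -sqrt(-38219 + ((1/3)*(8/3)*(20/3))*24) = -sqrt(-38219 + (160/27)*24) = -sqrt(-38219 + 1280/9) = -sqrt(-342691/9) = -I*sqrt(342691)/3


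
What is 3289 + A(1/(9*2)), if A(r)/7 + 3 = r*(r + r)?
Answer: 529423/162 ≈ 3268.0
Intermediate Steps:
A(r) = -21 + 14*r² (A(r) = -21 + 7*(r*(r + r)) = -21 + 7*(r*(2*r)) = -21 + 7*(2*r²) = -21 + 14*r²)
3289 + A(1/(9*2)) = 3289 + (-21 + 14*(1/(9*2))²) = 3289 + (-21 + 14*(1/18)²) = 3289 + (-21 + 14*(1/324)) = 3289 + (-21 + 7/162) = 3289 - 3395/162 = 529423/162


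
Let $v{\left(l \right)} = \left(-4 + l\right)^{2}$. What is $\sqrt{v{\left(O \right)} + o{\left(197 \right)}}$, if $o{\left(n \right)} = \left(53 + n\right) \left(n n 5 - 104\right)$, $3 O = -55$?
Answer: $\frac{\sqrt{436371739}}{3} \approx 6963.2$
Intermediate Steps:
$O = - \frac{55}{3}$ ($O = \frac{1}{3} \left(-55\right) = - \frac{55}{3} \approx -18.333$)
$o{\left(n \right)} = \left(-104 + 5 n^{2}\right) \left(53 + n\right)$ ($o{\left(n \right)} = \left(53 + n\right) \left(n^{2} \cdot 5 - 104\right) = \left(53 + n\right) \left(5 n^{2} - 104\right) = \left(53 + n\right) \left(-104 + 5 n^{2}\right) = \left(-104 + 5 n^{2}\right) \left(53 + n\right)$)
$\sqrt{v{\left(O \right)} + o{\left(197 \right)}} = \sqrt{\left(-4 - \frac{55}{3}\right)^{2} + \left(-5512 - 20488 + 5 \cdot 197^{3} + 265 \cdot 197^{2}\right)} = \sqrt{\left(- \frac{67}{3}\right)^{2} + \left(-5512 - 20488 + 5 \cdot 7645373 + 265 \cdot 38809\right)} = \sqrt{\frac{4489}{9} + \left(-5512 - 20488 + 38226865 + 10284385\right)} = \sqrt{\frac{4489}{9} + 48485250} = \sqrt{\frac{436371739}{9}} = \frac{\sqrt{436371739}}{3}$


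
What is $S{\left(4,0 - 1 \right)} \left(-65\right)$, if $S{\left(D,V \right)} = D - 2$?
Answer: $-130$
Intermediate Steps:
$S{\left(D,V \right)} = -2 + D$ ($S{\left(D,V \right)} = D - 2 = -2 + D$)
$S{\left(4,0 - 1 \right)} \left(-65\right) = \left(-2 + 4\right) \left(-65\right) = 2 \left(-65\right) = -130$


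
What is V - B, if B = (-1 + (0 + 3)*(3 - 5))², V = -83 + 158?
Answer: 26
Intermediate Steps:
V = 75
B = 49 (B = (-1 + 3*(-2))² = (-1 - 6)² = (-7)² = 49)
V - B = 75 - 1*49 = 75 - 49 = 26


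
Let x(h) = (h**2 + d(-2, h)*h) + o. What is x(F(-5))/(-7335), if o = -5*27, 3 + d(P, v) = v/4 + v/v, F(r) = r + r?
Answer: -2/1467 ≈ -0.0013633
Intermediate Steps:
F(r) = 2*r
d(P, v) = -2 + v/4 (d(P, v) = -3 + (v/4 + v/v) = -3 + (v*(1/4) + 1) = -3 + (v/4 + 1) = -3 + (1 + v/4) = -2 + v/4)
o = -135
x(h) = -135 + h**2 + h*(-2 + h/4) (x(h) = (h**2 + (-2 + h/4)*h) - 135 = (h**2 + h*(-2 + h/4)) - 135 = -135 + h**2 + h*(-2 + h/4))
x(F(-5))/(-7335) = (-135 - 4*(-5) + 5*(2*(-5))**2/4)/(-7335) = (-135 - 2*(-10) + (5/4)*(-10)**2)*(-1/7335) = (-135 + 20 + (5/4)*100)*(-1/7335) = (-135 + 20 + 125)*(-1/7335) = 10*(-1/7335) = -2/1467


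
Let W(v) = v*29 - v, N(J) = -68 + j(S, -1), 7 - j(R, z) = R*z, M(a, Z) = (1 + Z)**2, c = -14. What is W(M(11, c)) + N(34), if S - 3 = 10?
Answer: 4684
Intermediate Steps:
S = 13 (S = 3 + 10 = 13)
j(R, z) = 7 - R*z
N(J) = -48 (N(J) = -68 + (7 - 1*13*(-1)) = -68 + (7 + 13) = -68 + 20 = -48)
W(v) = 28*v (W(v) = 29*v - v = 28*v)
W(M(11, c)) + N(34) = 28*(1 - 14)**2 - 48 = 28*(-13)**2 - 48 = 28*169 - 48 = 4732 - 48 = 4684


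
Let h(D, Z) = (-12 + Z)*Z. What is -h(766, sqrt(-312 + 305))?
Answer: 7 + 12*I*sqrt(7) ≈ 7.0 + 31.749*I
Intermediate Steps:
h(D, Z) = Z*(-12 + Z)
-h(766, sqrt(-312 + 305)) = -sqrt(-312 + 305)*(-12 + sqrt(-312 + 305)) = -sqrt(-7)*(-12 + sqrt(-7)) = -I*sqrt(7)*(-12 + I*sqrt(7))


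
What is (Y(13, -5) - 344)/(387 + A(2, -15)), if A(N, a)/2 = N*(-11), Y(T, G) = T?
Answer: -331/343 ≈ -0.96501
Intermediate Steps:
A(N, a) = -22*N (A(N, a) = 2*(N*(-11)) = 2*(-11*N) = -22*N)
(Y(13, -5) - 344)/(387 + A(2, -15)) = (13 - 344)/(387 - 22*2) = -331/(387 - 44) = -331/343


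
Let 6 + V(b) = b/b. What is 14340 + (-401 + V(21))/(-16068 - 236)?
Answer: 116899883/8152 ≈ 14340.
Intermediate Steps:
V(b) = -5 (V(b) = -6 + b/b = -6 + 1 = -5)
14340 + (-401 + V(21))/(-16068 - 236) = 14340 + (-401 - 5)/(-16068 - 236) = 14340 - 406/(-16304) = 14340 - 406*(-1/16304) = 14340 + 203/8152 = 116899883/8152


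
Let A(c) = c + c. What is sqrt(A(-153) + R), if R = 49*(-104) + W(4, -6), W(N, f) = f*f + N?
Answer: I*sqrt(5362) ≈ 73.226*I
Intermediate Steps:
W(N, f) = N + f**2 (W(N, f) = f**2 + N = N + f**2)
A(c) = 2*c
R = -5056 (R = 49*(-104) + (4 + (-6)**2) = -5096 + (4 + 36) = -5096 + 40 = -5056)
sqrt(A(-153) + R) = sqrt(2*(-153) - 5056) = sqrt(-306 - 5056) = sqrt(-5362) = I*sqrt(5362)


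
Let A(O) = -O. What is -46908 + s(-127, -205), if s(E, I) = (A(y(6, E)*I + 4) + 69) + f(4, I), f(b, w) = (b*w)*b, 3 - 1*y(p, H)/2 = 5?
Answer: -50943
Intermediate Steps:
y(p, H) = -4 (y(p, H) = 6 - 2*5 = 6 - 10 = -4)
f(b, w) = w*b²
s(E, I) = 65 + 20*I (s(E, I) = (-(-4*I + 4) + 69) + I*4² = (-(4 - 4*I) + 69) + I*16 = ((-4 + 4*I) + 69) + 16*I = (65 + 4*I) + 16*I = 65 + 20*I)
-46908 + s(-127, -205) = -46908 + (65 + 20*(-205)) = -46908 + (65 - 4100) = -46908 - 4035 = -50943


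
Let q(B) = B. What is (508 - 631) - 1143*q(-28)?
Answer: 31881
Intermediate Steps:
(508 - 631) - 1143*q(-28) = (508 - 631) - 1143*(-28) = -123 + 32004 = 31881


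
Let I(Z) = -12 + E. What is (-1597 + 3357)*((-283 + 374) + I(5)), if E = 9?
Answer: 154880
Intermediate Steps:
I(Z) = -3 (I(Z) = -12 + 9 = -3)
(-1597 + 3357)*((-283 + 374) + I(5)) = (-1597 + 3357)*((-283 + 374) - 3) = 1760*(91 - 3) = 1760*88 = 154880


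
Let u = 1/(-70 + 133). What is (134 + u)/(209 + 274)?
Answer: 8443/30429 ≈ 0.27747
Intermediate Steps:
u = 1/63 ≈ 0.015873
(134 + u)/(209 + 274) = (134 + 1/63)/(209 + 274) = (8443/63)/483 = (8443/63)*(1/483) = 8443/30429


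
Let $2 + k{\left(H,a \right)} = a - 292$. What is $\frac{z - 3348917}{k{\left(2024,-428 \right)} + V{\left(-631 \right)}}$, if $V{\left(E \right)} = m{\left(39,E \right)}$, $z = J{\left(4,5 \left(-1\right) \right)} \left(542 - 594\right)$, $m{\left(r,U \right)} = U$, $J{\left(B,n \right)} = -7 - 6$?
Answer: $\frac{3348241}{1353} \approx 2474.7$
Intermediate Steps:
$J{\left(B,n \right)} = -13$ ($J{\left(B,n \right)} = -7 - 6 = -13$)
$z = 676$ ($z = - 13 \left(542 - 594\right) = \left(-13\right) \left(-52\right) = 676$)
$k{\left(H,a \right)} = -294 + a$ ($k{\left(H,a \right)} = -2 + \left(a - 292\right) = -2 + \left(-292 + a\right) = -294 + a$)
$V{\left(E \right)} = E$
$\frac{z - 3348917}{k{\left(2024,-428 \right)} + V{\left(-631 \right)}} = \frac{676 - 3348917}{\left(-294 - 428\right) - 631} = - \frac{3348241}{-722 - 631} = - \frac{3348241}{-1353} = \left(-3348241\right) \left(- \frac{1}{1353}\right) = \frac{3348241}{1353}$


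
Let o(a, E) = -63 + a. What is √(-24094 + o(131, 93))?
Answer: I*√24026 ≈ 155.0*I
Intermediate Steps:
√(-24094 + o(131, 93)) = √(-24094 + (-63 + 131)) = √(-24094 + 68) = √(-24026) = I*√24026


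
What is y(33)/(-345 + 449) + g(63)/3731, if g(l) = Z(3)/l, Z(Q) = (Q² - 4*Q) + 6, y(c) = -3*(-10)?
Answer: 90409/313404 ≈ 0.28847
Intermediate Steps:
y(c) = 30
Z(Q) = 6 + Q² - 4*Q
g(l) = 3/l (g(l) = (6 + 3² - 4*3)/l = (6 + 9 - 12)/l = 3/l)
y(33)/(-345 + 449) + g(63)/3731 = 30/(-345 + 449) + (3/63)/3731 = 30/104 + (3*(1/63))*(1/3731) = 30*(1/104) + (1/21)*(1/3731) = 15/52 + 1/78351 = 90409/313404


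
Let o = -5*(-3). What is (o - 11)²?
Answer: 16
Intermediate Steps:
o = 15
(o - 11)² = (15 - 11)² = 4² = 16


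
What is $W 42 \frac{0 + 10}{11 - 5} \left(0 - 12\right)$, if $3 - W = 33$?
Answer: $25200$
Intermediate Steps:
$W = -30$ ($W = 3 - 33 = -30$)
$W 42 \frac{0 + 10}{11 - 5} \left(0 - 12\right) = \left(-30\right) 42 \frac{0 + 10}{11 - 5} \left(0 - 12\right) = - 1260 \cdot \frac{10}{6} \left(0 - 12\right) = - 1260 \cdot 10 \cdot \frac{1}{6} \left(-12\right) = - 1260 \cdot \frac{5}{3} \left(-12\right) = \left(-1260\right) \left(-20\right) = 25200$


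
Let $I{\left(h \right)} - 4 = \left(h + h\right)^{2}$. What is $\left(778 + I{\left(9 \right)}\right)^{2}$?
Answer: $1223236$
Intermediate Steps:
$I{\left(h \right)} = 4 + 4 h^{2}$ ($I{\left(h \right)} = 4 + \left(h + h\right)^{2} = 4 + \left(2 h\right)^{2} = 4 + 4 h^{2}$)
$\left(778 + I{\left(9 \right)}\right)^{2} = \left(778 + \left(4 + 4 \cdot 9^{2}\right)\right)^{2} = \left(778 + \left(4 + 4 \cdot 81\right)\right)^{2} = \left(778 + \left(4 + 324\right)\right)^{2} = \left(778 + 328\right)^{2} = 1106^{2} = 1223236$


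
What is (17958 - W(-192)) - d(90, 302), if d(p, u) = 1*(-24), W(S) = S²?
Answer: -18882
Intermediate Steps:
d(p, u) = -24
(17958 - W(-192)) - d(90, 302) = (17958 - 1*(-192)²) - 1*(-24) = (17958 - 1*36864) + 24 = (17958 - 36864) + 24 = -18906 + 24 = -18882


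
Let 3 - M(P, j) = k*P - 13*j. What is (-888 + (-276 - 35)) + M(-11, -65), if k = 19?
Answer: -1832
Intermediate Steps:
M(P, j) = 3 - 19*P + 13*j (M(P, j) = 3 - (19*P - 13*j) = 3 - (-13*j + 19*P) = 3 + (-19*P + 13*j) = 3 - 19*P + 13*j)
(-888 + (-276 - 35)) + M(-11, -65) = (-888 + (-276 - 35)) + (3 - 19*(-11) + 13*(-65)) = (-888 - 311) + (3 + 209 - 845) = -1199 - 633 = -1832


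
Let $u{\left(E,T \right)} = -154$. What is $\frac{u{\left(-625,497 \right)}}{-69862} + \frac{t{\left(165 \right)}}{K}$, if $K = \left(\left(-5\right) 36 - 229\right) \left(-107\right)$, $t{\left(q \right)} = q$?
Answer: $\frac{9133366}{1528685353} \approx 0.0059747$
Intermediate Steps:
$K = 43763$ ($K = \left(-180 - 229\right) \left(-107\right) = \left(-409\right) \left(-107\right) = 43763$)
$\frac{u{\left(-625,497 \right)}}{-69862} + \frac{t{\left(165 \right)}}{K} = - \frac{154}{-69862} + \frac{165}{43763} = \left(-154\right) \left(- \frac{1}{69862}\right) + 165 \cdot \frac{1}{43763} = \frac{77}{34931} + \frac{165}{43763} = \frac{9133366}{1528685353}$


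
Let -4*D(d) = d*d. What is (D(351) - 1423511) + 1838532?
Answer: 1536883/4 ≈ 3.8422e+5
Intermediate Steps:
D(d) = -d²/4 (D(d) = -d*d/4 = -d²/4)
(D(351) - 1423511) + 1838532 = (-¼*351² - 1423511) + 1838532 = (-¼*123201 - 1423511) + 1838532 = (-123201/4 - 1423511) + 1838532 = -5817245/4 + 1838532 = 1536883/4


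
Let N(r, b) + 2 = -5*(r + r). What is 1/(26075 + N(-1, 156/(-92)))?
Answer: 1/26083 ≈ 3.8339e-5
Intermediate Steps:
N(r, b) = -2 - 10*r (N(r, b) = -2 - 5*(r + r) = -2 - 10*r)
1/(26075 + N(-1, 156/(-92))) = 1/(26075 + (-2 - 10*(-1))) = 1/(26075 + (-2 + 10)) = 1/(26075 + 8) = 1/26083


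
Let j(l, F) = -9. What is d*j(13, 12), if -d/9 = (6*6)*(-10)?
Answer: -29160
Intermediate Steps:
d = 3240 (d = -9*6*6*(-10) = -324*(-10) = -9*(-360) = 3240)
d*j(13, 12) = 3240*(-9) = -29160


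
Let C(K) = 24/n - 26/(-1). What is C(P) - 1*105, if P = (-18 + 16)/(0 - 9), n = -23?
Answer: -1841/23 ≈ -80.043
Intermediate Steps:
P = 2/9 (P = -2/(-9) = -2*(-1/9) = 2/9 ≈ 0.22222)
C(K) = 574/23 (C(K) = 24/(-23) - 26/(-1) = 24*(-1/23) - 26*(-1) = -24/23 + 26 = 574/23)
C(P) - 1*105 = 574/23 - 1*105 = 574/23 - 105 = -1841/23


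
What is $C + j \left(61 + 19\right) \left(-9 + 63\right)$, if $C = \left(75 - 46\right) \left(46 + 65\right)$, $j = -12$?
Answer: $-48621$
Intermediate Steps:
$C = 3219$ ($C = 29 \cdot 111 = 3219$)
$C + j \left(61 + 19\right) \left(-9 + 63\right) = 3219 - 12 \left(61 + 19\right) \left(-9 + 63\right) = 3219 - 12 \cdot 80 \cdot 54 = 3219 - 51840 = -48621$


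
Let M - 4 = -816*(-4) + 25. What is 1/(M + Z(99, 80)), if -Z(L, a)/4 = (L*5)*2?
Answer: -1/667 ≈ -0.0014993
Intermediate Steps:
M = 3293 (M = 4 + (-816*(-4) + 25) = 4 + (-136*(-24) + 25) = 4 + (3264 + 25) = 4 + 3289 = 3293)
Z(L, a) = -40*L (Z(L, a) = -4*L*5*2 = -4*5*L*2 = -40*L)
1/(M + Z(99, 80)) = 1/(3293 - 40*99) = 1/(3293 - 3960) = 1/(-667) = -1/667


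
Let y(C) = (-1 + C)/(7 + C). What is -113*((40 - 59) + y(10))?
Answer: 35482/17 ≈ 2087.2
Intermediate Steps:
y(C) = (-1 + C)/(7 + C)
-113*((40 - 59) + y(10)) = -113*((40 - 59) + (-1 + 10)/(7 + 10)) = -113*(-19 + 9/17) = -113*(-314/17) = 35482/17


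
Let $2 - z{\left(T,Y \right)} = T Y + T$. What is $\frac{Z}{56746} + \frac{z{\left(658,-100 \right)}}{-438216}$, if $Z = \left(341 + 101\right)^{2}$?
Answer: $\frac{301157975}{91422813} \approx 3.2941$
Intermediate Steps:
$z{\left(T,Y \right)} = 2 - T - T Y$ ($z{\left(T,Y \right)} = 2 - \left(T Y + T\right) = 2 - \left(T + T Y\right) = 2 - T - T Y$)
$Z = 195364$ ($Z = 442^{2} = 195364$)
$\frac{Z}{56746} + \frac{z{\left(658,-100 \right)}}{-438216} = \frac{195364}{56746} + \frac{2 - 658 - 658 \left(-100\right)}{-438216} = 195364 \cdot \frac{1}{56746} + \left(2 - 658 + 65800\right) \left(- \frac{1}{438216}\right) = \frac{5746}{1669} + 65144 \left(- \frac{1}{438216}\right) = \frac{5746}{1669} - \frac{8143}{54777} = \frac{301157975}{91422813}$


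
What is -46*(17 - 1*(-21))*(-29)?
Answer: 50692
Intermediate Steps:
-46*(17 - 1*(-21))*(-29) = -46*(17 + 21)*(-29) = -46*38*(-29) = -1748*(-29) = 50692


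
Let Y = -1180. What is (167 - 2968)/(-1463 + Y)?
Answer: 2801/2643 ≈ 1.0598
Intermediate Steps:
(167 - 2968)/(-1463 + Y) = (167 - 2968)/(-1463 - 1180) = -2801/(-2643) = -2801*(-1/2643) = 2801/2643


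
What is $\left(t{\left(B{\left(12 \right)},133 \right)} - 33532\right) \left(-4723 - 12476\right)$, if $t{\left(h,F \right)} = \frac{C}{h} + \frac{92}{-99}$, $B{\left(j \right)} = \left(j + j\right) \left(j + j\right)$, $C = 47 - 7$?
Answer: $\frac{50752385775}{88} \approx 5.7673 \cdot 10^{8}$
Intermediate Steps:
$C = 40$ ($C = 47 - 7 = 40$)
$B{\left(j \right)} = 4 j^{2}$ ($B{\left(j \right)} = 2 j 2 j = 4 j^{2}$)
$t{\left(h,F \right)} = - \frac{92}{99} + \frac{40}{h}$ ($t{\left(h,F \right)} = \frac{40}{h} + \frac{92}{-99} = \frac{40}{h} + 92 \left(- \frac{1}{99}\right) = \frac{40}{h} - \frac{92}{99} = - \frac{92}{99} + \frac{40}{h}$)
$\left(t{\left(B{\left(12 \right)},133 \right)} - 33532\right) \left(-4723 - 12476\right) = \left(\left(- \frac{92}{99} + \frac{40}{4 \cdot 12^{2}}\right) - 33532\right) \left(-4723 - 12476\right) = \left(\left(- \frac{92}{99} + \frac{40}{4 \cdot 144}\right) - 33532\right) \left(-17199\right) = \left(\left(- \frac{92}{99} + \frac{40}{576}\right) - 33532\right) \left(-17199\right) = \left(\left(- \frac{92}{99} + 40 \cdot \frac{1}{576}\right) - 33532\right) \left(-17199\right) = \left(\left(- \frac{92}{99} + \frac{5}{72}\right) - 33532\right) \left(-17199\right) = \left(- \frac{227}{264} - 33532\right) \left(-17199\right) = \left(- \frac{8852675}{264}\right) \left(-17199\right) = \frac{50752385775}{88}$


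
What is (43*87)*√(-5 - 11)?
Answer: 14964*I ≈ 14964.0*I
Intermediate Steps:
(43*87)*√(-5 - 11) = 3741*√(-16) = 3741*(4*I) = 14964*I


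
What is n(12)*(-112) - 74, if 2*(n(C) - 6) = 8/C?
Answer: -2350/3 ≈ -783.33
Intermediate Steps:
n(C) = 6 + 4/C (n(C) = 6 + (8/C)/2 = 6 + 4/C)
n(12)*(-112) - 74 = (6 + 4/12)*(-112) - 74 = (6 + 4*(1/12))*(-112) - 74 = (6 + ⅓)*(-112) - 74 = (19/3)*(-112) - 74 = -2128/3 - 74 = -2350/3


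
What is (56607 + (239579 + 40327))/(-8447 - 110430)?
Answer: -336513/118877 ≈ -2.8308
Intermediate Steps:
(56607 + (239579 + 40327))/(-8447 - 110430) = (56607 + 279906)/(-118877) = 336513*(-1/118877) = -336513/118877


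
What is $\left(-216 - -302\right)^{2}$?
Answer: $7396$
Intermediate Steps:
$\left(-216 - -302\right)^{2} = \left(-216 + 302\right)^{2} = 86^{2} = 7396$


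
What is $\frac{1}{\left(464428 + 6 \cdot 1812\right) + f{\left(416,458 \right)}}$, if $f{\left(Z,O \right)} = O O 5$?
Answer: $\frac{1}{1524120} \approx 6.5612 \cdot 10^{-7}$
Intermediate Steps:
$f{\left(Z,O \right)} = 5 O^{2}$ ($f{\left(Z,O \right)} = O^{2} \cdot 5 = 5 O^{2}$)
$\frac{1}{\left(464428 + 6 \cdot 1812\right) + f{\left(416,458 \right)}} = \frac{1}{\left(464428 + 6 \cdot 1812\right) + 5 \cdot 458^{2}} = \frac{1}{\left(464428 + 10872\right) + 5 \cdot 209764} = \frac{1}{475300 + 1048820} = \frac{1}{1524120}$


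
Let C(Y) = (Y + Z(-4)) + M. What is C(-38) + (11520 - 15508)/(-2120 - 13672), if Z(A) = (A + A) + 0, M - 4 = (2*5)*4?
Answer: -6899/3948 ≈ -1.7475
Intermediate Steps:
M = 44 (M = 4 + (2*5)*4 = 4 + 10*4 = 4 + 40 = 44)
Z(A) = 2*A (Z(A) = 2*A + 0 = 2*A)
C(Y) = 36 + Y (C(Y) = (Y + 2*(-4)) + 44 = (Y - 8) + 44 = (-8 + Y) + 44 = 36 + Y)
C(-38) + (11520 - 15508)/(-2120 - 13672) = (36 - 38) + (11520 - 15508)/(-2120 - 13672) = -2 - 3988/(-15792) = -2 - 3988*(-1/15792) = -2 + 997/3948 = -6899/3948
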